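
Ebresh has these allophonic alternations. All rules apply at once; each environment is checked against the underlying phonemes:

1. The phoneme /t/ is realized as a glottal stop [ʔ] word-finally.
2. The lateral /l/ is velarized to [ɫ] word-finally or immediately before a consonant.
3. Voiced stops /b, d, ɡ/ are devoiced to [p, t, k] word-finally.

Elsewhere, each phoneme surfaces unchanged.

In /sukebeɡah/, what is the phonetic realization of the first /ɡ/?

/ɡ/ — between /e/ and /a/; rule 3 does not apply here → [ɡ].

[ɡ]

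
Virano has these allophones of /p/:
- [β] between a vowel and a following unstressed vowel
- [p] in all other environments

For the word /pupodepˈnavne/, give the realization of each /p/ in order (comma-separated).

Occurrence 1 (position 1): no conditioning environment matches → elsewhere allophone [p].
Occurrence 2 (position 3): between a vowel and a following unstressed vowel → [β].
Occurrence 3 (position 7): no conditioning environment matches → elsewhere allophone [p].

[p], [β], [p]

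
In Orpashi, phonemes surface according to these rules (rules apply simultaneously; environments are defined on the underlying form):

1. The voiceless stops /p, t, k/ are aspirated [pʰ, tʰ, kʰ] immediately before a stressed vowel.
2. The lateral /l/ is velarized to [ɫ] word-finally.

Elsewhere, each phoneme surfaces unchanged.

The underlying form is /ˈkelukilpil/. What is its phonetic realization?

[ˈkʰelukilpiɫ]

Rule 1 applies to /k/ (word-initial: immediately before a stressed vowel) → [kʰ].
/l/ (between /e/ and /u/): rule 2 targets it, but not word-finally → unchanged [l].
/k/ (between /u/ and /i/) fails the environment for rule 1, so it stays [k].
/l/ (between /i/ and /p/) fails the environment for rule 2, so it stays [l].
/p/ (between /l/ and /i/): rule 1 targets it, but not immediately before a stressed vowel → unchanged [p].
/l/ (word-final) occurs word-finally → [ɫ] by rule 2.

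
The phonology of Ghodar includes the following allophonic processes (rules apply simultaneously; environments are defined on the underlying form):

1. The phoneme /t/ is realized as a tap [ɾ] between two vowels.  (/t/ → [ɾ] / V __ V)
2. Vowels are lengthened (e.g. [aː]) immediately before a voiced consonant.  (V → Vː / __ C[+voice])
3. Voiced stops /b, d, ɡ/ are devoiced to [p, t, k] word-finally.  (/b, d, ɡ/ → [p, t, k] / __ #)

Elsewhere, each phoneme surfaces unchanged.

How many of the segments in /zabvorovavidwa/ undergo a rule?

5

Segments that undergo a rule: /a/ → [aː] (rule 2); /o/ → [oː] (rule 2); /o/ → [oː] (rule 2); /a/ → [aː] (rule 2); /i/ → [iː] (rule 2).
All other segments surface unchanged.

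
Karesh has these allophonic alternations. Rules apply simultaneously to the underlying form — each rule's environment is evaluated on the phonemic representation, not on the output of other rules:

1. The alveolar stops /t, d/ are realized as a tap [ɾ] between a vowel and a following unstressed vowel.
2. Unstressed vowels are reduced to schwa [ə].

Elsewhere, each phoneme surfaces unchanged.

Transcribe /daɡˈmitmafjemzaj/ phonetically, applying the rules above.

[dəɡˈmitməfjəmzəj]

/d/ (word-initial) fails the environment for rule 1, so it stays [d].
/a/ — between /d/ and /ɡ/, in an unstressed syllable — surfaces as [ə] (rule 2).
/ɡ/ (between /a/ and /m/) is unaffected → [ɡ].
/m/ (between /ɡ/ and /i/): no rule targets it → [m].
/i/ (between /m/ and /t/) fails the environment for rule 2, so it stays [i].
/t/ (between /i/ and /m/): rule 1 targets it, but not between a vowel and a following unstressed vowel → unchanged [t].
/m/ — not in any rule's target class → [m].
/a/ (between /m/ and /f/): in an unstressed syllable, so rule 2 applies → [ə].
/f/ (between /a/ and /j/) is unaffected → [f].
/j/ (between /f/ and /e/) is unaffected → [j].
Rule 2 applies to /e/ (between /j/ and /m/: in an unstressed syllable) → [ə].
/m/ stays [m].
/z/ — not in any rule's target class → [z].
/a/ (between /z/ and /j/) occurs in an unstressed syllable → [ə] by rule 2.
/j/ stays [j].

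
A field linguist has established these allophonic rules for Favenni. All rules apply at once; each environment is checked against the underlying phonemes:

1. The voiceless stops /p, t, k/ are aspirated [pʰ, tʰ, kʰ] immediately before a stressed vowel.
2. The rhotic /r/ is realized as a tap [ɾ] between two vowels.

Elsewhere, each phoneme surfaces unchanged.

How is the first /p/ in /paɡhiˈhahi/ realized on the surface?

/p/ — word-initial; rule 1 does not apply here → [p].

[p]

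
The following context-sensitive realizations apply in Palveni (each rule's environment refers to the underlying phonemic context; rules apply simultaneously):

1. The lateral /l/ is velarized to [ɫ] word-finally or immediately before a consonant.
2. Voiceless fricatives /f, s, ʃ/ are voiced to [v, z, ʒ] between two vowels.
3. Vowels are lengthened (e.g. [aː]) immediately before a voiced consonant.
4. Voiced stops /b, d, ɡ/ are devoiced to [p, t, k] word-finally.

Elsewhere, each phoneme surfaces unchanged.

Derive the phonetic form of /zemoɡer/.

/z/ stays [z].
/e/ (between /z/ and /m/) occurs before a voiced consonant → [eː] by rule 3.
/m/ stays [m].
/o/ meets the environment for rule 3 (before a voiced consonant) → [oː].
/ɡ/ — between /o/ and /e/; rule 4 does not apply here → [ɡ].
/e/ (between /ɡ/ and /r/) occurs before a voiced consonant → [eː] by rule 3.
/r/ — not in any rule's target class → [r].

[zeːmoːɡeːr]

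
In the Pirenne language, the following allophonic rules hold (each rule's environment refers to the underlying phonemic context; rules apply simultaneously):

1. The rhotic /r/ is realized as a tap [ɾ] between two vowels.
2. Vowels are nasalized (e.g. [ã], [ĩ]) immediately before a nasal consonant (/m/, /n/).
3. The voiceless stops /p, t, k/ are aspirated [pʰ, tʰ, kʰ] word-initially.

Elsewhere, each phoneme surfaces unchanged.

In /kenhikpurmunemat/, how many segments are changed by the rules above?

4

Segments that undergo a rule: /k/ → [kʰ] (rule 3); /e/ → [ẽ] (rule 2); /u/ → [ũ] (rule 2); /e/ → [ẽ] (rule 2).
All other segments surface unchanged.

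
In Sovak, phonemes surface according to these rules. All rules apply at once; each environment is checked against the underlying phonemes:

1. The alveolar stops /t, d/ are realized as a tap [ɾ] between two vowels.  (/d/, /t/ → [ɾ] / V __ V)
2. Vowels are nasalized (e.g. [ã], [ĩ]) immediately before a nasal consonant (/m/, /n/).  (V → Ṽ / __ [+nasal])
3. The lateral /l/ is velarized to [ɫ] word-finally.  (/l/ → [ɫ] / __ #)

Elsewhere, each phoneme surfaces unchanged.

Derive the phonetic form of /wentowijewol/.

[wẽntowijewoɫ]

/w/ — not in any rule's target class → [w].
/e/ — between /w/ and /n/, before a nasal consonant — surfaces as [ẽ] (rule 2).
/n/ — not in any rule's target class → [n].
/t/ — between /n/ and /o/; rule 1 does not apply here → [t].
/o/ (between /t/ and /w/) fails the environment for rule 2, so it stays [o].
/w/ (between /o/ and /i/) is unaffected → [w].
/i/ (between /w/ and /j/) fails the environment for rule 2, so it stays [i].
/j/ (between /i/ and /e/): no rule targets it → [j].
/e/ (between /j/ and /w/): rule 2 targets it, but not before a nasal consonant → unchanged [e].
/w/ (between /e/ and /o/): no rule targets it → [w].
/o/ — between /w/ and /l/; rule 2 does not apply here → [o].
/l/ — word-final, word-finally — surfaces as [ɫ] (rule 3).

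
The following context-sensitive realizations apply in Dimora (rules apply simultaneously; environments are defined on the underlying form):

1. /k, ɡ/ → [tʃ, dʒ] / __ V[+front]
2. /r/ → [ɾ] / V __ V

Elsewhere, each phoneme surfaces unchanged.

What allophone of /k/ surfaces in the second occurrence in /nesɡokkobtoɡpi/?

/k/ (between /k/ and /o/): rule 1 targets it, but not before a front vowel → unchanged [k].

[k]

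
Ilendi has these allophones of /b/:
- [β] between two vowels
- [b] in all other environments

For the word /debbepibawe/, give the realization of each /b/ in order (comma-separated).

Occurrence 1 (position 3): no conditioning environment matches → elsewhere allophone [b].
Occurrence 2 (position 4): no conditioning environment matches → elsewhere allophone [b].
Occurrence 3 (position 8): between two vowels → [β].

[b], [b], [β]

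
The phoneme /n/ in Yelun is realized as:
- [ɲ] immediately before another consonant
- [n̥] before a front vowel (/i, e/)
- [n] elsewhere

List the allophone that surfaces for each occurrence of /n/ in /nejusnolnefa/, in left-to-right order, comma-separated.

[n̥], [n], [n̥]

Occurrence 1 (position 1): before a front vowel (/i, e/) → [n̥].
Occurrence 2 (position 6): no conditioning environment matches → elsewhere allophone [n].
Occurrence 3 (position 9): before a front vowel (/i, e/) → [n̥].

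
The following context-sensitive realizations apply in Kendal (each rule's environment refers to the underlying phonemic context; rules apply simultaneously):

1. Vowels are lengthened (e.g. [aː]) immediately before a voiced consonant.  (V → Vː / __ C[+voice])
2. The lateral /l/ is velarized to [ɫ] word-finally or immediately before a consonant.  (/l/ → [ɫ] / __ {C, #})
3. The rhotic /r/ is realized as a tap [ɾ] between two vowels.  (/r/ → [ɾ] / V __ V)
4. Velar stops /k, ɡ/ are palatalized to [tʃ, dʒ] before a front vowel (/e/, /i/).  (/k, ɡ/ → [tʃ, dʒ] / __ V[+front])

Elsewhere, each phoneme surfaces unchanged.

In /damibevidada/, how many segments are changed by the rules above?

Segments that undergo a rule: /a/ → [aː] (rule 1); /i/ → [iː] (rule 1); /e/ → [eː] (rule 1); /i/ → [iː] (rule 1); /a/ → [aː] (rule 1).
All other segments surface unchanged.

5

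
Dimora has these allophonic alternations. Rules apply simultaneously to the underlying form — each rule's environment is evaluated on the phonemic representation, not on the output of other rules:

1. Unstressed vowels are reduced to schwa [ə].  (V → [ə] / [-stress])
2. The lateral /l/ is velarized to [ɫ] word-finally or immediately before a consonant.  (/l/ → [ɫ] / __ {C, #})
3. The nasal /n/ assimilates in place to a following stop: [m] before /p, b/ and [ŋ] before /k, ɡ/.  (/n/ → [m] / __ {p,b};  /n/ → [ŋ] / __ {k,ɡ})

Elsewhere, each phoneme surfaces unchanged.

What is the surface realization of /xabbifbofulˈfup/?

[xəbbəfbəfəɫˈfup]

/x/ (word-initial) is unaffected → [x].
Rule 1 applies to /a/ (between /x/ and /b/: in an unstressed syllable) → [ə].
/b/ (between /a/ and /b/): no rule targets it → [b].
/b/ (between /b/ and /i/) is unaffected → [b].
/i/ (between /b/ and /f/): in an unstressed syllable, so rule 1 applies → [ə].
/f/ (between /i/ and /b/) is unaffected → [f].
/b/ (between /f/ and /o/): no rule targets it → [b].
Rule 1 applies to /o/ (between /b/ and /f/: in an unstressed syllable) → [ə].
/f/ (between /o/ and /u/): no rule targets it → [f].
/u/ meets the environment for rule 1 (in an unstressed syllable) → [ə].
/l/ (between /u/ and /f/): word-finally or immediately before a consonant, so rule 2 applies → [ɫ].
/f/ — not in any rule's target class → [f].
/u/ — between /f/ and /p/; rule 1 does not apply here → [u].
/p/ stays [p].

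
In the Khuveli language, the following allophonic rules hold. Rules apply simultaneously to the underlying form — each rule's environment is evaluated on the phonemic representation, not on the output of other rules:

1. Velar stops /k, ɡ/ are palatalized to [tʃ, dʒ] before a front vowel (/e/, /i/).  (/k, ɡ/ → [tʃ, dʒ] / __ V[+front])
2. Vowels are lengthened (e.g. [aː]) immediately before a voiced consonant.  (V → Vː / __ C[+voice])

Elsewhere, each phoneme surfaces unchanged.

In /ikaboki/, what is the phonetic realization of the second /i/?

/i/ (word-final) fails the environment for rule 2, so it stays [i].

[i]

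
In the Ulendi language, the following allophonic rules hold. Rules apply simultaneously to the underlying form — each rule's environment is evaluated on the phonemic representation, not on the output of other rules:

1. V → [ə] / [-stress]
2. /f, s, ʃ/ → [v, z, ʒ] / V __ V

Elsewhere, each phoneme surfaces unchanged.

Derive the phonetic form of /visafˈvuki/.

[vəzəfˈvukə]

/i/ (between /v/ and /s/) occurs in an unstressed syllable → [ə] by rule 1.
/s/ (between /i/ and /a/): between two vowels, so rule 2 applies → [z].
/a/ (between /s/ and /f/): in an unstressed syllable, so rule 1 applies → [ə].
/f/ (between /a/ and /v/): rule 2 targets it, but not between two vowels → unchanged [f].
/u/ (between /v/ and /k/): rule 1 targets it, but not in an unstressed syllable → unchanged [u].
/i/ meets the environment for rule 1 (in an unstressed syllable) → [ə].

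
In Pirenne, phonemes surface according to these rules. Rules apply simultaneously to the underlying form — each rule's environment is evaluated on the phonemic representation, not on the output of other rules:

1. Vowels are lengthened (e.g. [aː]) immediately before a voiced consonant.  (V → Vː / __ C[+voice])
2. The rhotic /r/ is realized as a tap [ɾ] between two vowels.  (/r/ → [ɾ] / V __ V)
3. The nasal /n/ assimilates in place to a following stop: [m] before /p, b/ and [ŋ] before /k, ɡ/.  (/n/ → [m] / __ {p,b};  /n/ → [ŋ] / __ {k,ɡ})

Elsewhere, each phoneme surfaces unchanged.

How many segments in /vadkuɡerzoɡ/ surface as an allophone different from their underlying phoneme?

4

Segments that undergo a rule: /a/ → [aː] (rule 1); /u/ → [uː] (rule 1); /e/ → [eː] (rule 1); /o/ → [oː] (rule 1).
All other segments surface unchanged.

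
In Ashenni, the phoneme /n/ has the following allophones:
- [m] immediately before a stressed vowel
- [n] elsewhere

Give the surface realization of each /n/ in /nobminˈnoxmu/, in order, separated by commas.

Occurrence 1 (position 1): no conditioning environment matches → elsewhere allophone [n].
Occurrence 2 (position 6): no conditioning environment matches → elsewhere allophone [n].
Occurrence 3 (position 7): immediately before a stressed vowel → [m].

[n], [n], [m]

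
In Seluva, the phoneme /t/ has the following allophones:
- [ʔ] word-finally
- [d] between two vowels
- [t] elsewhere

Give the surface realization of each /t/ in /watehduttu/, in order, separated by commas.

Occurrence 1 (position 3): between two vowels → [d].
Occurrence 2 (position 8): no conditioning environment matches → elsewhere allophone [t].
Occurrence 3 (position 9): no conditioning environment matches → elsewhere allophone [t].

[d], [t], [t]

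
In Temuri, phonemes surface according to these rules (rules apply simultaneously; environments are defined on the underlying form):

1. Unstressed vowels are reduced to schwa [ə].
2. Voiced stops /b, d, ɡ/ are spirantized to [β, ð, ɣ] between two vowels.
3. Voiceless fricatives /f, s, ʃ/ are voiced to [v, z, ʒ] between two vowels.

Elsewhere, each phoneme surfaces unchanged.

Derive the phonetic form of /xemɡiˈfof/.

[xəmɡəˈvof]

/e/ (between /x/ and /m/): in an unstressed syllable, so rule 1 applies → [ə].
/ɡ/ (between /m/ and /i/) fails the environment for rule 2, so it stays [ɡ].
/i/ (between /ɡ/ and /f/): in an unstressed syllable, so rule 1 applies → [ə].
Rule 3 applies to /f/ (between /i/ and /o/: between two vowels) → [v].
/o/ (between /f/ and /f/) fails the environment for rule 1, so it stays [o].
/f/ — word-final; rule 3 does not apply here → [f].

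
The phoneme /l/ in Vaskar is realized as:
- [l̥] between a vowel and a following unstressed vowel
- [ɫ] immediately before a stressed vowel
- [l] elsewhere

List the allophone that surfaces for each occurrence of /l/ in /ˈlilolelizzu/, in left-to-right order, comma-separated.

Occurrence 1 (position 1): immediately before a stressed vowel → [ɫ].
Occurrence 2 (position 3): between a vowel and a following unstressed vowel → [l̥].
Occurrence 3 (position 5): between a vowel and a following unstressed vowel → [l̥].
Occurrence 4 (position 7): between a vowel and a following unstressed vowel → [l̥].

[ɫ], [l̥], [l̥], [l̥]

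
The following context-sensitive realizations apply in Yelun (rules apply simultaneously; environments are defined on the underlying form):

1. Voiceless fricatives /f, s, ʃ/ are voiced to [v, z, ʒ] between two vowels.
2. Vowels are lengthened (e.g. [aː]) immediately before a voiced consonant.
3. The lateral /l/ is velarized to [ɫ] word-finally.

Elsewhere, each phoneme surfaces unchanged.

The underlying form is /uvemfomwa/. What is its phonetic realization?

/u/ meets the environment for rule 2 (before a voiced consonant) → [uː].
/v/ — not in any rule's target class → [v].
/e/ — between /v/ and /m/, before a voiced consonant — surfaces as [eː] (rule 2).
/m/ (between /e/ and /f/): no rule targets it → [m].
/f/ (between /m/ and /o/) fails the environment for rule 1, so it stays [f].
Rule 2 applies to /o/ (between /f/ and /m/: before a voiced consonant) → [oː].
/m/ — not in any rule's target class → [m].
/w/ (between /m/ and /a/): no rule targets it → [w].
/a/ (word-final) is in the target of rule 2 but the environment (before a voiced consonant) is not met → [a].

[uːveːmfoːmwa]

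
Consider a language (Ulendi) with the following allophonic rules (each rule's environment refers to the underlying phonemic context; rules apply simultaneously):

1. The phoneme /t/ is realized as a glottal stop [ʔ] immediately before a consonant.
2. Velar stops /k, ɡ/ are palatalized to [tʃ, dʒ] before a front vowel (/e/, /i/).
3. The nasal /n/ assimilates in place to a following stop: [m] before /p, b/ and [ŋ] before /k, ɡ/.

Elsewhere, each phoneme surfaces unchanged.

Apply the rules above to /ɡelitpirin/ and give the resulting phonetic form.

[dʒeliʔpirin]

/ɡ/ (word-initial): before a front vowel, so rule 2 applies → [dʒ].
/e/ stays [e].
/l/ (between /e/ and /i/) is unaffected → [l].
/i/ (between /l/ and /t/) is unaffected → [i].
Rule 1 applies to /t/ (between /i/ and /p/: immediately before a consonant) → [ʔ].
/p/ (between /t/ and /i/): no rule targets it → [p].
/i/ (between /p/ and /r/) is unaffected → [i].
/r/ — not in any rule's target class → [r].
/i/ (between /r/ and /n/): no rule targets it → [i].
/n/ (word-final) is in the target of rule 3 but the environment (before a labial or velar stop) is not met → [n].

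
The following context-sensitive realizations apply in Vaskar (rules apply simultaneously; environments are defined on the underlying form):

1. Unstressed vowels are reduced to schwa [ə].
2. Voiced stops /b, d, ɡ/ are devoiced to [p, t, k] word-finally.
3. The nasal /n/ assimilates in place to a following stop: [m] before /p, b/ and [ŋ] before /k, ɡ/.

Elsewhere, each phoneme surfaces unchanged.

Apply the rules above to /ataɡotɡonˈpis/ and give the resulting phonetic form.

[ətəɡətɡəmˈpis]

/a/ (word-initial): in an unstressed syllable, so rule 1 applies → [ə].
/t/ — not in any rule's target class → [t].
Rule 1 applies to /a/ (between /t/ and /ɡ/: in an unstressed syllable) → [ə].
/ɡ/ (between /a/ and /o/) is in the target of rule 2 but the environment (word-finally) is not met → [ɡ].
/o/ meets the environment for rule 1 (in an unstressed syllable) → [ə].
/t/ stays [t].
/ɡ/ (between /t/ and /o/) fails the environment for rule 2, so it stays [ɡ].
/o/ — between /ɡ/ and /n/, in an unstressed syllable — surfaces as [ə] (rule 1).
/n/ (between /o/ and /p/): before a labial or velar stop, so rule 3 applies → [m].
/p/ (between /n/ and /i/) is unaffected → [p].
/i/ — between /p/ and /s/; rule 1 does not apply here → [i].
/s/ (word-final) is unaffected → [s].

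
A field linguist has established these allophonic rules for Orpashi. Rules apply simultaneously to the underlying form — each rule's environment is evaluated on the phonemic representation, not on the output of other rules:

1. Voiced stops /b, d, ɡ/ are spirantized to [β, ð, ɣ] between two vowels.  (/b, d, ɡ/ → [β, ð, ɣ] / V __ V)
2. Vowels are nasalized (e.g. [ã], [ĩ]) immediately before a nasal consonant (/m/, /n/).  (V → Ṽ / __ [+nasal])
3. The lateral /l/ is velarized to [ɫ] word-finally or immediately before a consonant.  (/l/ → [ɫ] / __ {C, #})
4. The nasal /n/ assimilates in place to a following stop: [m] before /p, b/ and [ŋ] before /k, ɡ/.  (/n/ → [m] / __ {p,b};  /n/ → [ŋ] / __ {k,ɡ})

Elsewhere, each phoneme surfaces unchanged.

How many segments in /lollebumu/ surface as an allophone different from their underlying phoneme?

Segments that undergo a rule: /l/ → [ɫ] (rule 3); /b/ → [β] (rule 1); /u/ → [ũ] (rule 2).
All other segments surface unchanged.

3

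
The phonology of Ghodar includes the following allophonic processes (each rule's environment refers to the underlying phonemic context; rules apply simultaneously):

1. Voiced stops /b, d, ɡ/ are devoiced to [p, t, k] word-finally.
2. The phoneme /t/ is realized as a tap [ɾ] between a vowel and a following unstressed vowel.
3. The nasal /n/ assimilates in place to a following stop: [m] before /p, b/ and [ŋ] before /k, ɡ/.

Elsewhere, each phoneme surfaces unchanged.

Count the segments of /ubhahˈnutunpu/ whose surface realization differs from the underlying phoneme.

Segments that undergo a rule: /t/ → [ɾ] (rule 2); /n/ → [m] (rule 3).
All other segments surface unchanged.

2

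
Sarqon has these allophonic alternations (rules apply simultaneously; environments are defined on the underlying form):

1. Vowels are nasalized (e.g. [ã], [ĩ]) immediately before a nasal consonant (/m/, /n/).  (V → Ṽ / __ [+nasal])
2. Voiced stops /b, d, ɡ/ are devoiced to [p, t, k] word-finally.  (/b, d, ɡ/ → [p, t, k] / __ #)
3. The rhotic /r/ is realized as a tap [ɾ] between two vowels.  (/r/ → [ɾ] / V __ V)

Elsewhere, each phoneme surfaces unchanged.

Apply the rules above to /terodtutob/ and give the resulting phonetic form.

/t/ — not in any rule's target class → [t].
/e/ (between /t/ and /r/): rule 1 targets it, but not before a nasal consonant → unchanged [e].
/r/ (between /e/ and /o/): between two vowels, so rule 3 applies → [ɾ].
/o/ (between /r/ and /d/) is in the target of rule 1 but the environment (before a nasal consonant) is not met → [o].
/d/ (between /o/ and /t/) is in the target of rule 2 but the environment (word-finally) is not met → [d].
/t/ — not in any rule's target class → [t].
/u/ (between /t/ and /t/) fails the environment for rule 1, so it stays [u].
/t/ stays [t].
/o/ (between /t/ and /b/) fails the environment for rule 1, so it stays [o].
/b/ (word-final) occurs word-finally → [p] by rule 2.

[teɾodtutop]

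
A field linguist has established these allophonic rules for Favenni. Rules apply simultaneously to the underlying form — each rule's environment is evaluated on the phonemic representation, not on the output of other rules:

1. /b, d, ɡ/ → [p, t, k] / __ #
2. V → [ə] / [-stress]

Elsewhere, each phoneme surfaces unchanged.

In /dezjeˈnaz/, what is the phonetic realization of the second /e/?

[ə]

/e/ (between /j/ and /n/) occurs in an unstressed syllable → [ə] by rule 2.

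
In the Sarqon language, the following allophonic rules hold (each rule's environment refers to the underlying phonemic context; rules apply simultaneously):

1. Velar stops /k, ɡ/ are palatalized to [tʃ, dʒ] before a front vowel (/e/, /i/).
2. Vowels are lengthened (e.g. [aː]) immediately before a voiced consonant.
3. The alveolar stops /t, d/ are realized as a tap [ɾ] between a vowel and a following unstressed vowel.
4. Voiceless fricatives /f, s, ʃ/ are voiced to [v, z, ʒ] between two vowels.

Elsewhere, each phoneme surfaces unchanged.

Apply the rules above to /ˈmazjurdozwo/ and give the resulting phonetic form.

/m/ — not in any rule's target class → [m].
Rule 2 applies to /a/ (between /m/ and /z/: before a voiced consonant) → [aː].
/z/ (between /a/ and /j/) is unaffected → [z].
/j/ — not in any rule's target class → [j].
/u/ meets the environment for rule 2 (before a voiced consonant) → [uː].
/r/ — not in any rule's target class → [r].
/d/ — between /r/ and /o/; rule 3 does not apply here → [d].
/o/ (between /d/ and /z/): before a voiced consonant, so rule 2 applies → [oː].
/z/ (between /o/ and /w/): no rule targets it → [z].
/w/ — not in any rule's target class → [w].
/o/ (word-final) is in the target of rule 2 but the environment (before a voiced consonant) is not met → [o].

[ˈmaːzjuːrdoːzwo]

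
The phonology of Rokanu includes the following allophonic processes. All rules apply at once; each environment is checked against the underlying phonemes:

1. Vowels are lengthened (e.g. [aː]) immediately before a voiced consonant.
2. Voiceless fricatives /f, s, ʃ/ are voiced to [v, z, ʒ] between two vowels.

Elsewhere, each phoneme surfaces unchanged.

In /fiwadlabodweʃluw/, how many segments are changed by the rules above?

5

Segments that undergo a rule: /i/ → [iː] (rule 1); /a/ → [aː] (rule 1); /a/ → [aː] (rule 1); /o/ → [oː] (rule 1); /u/ → [uː] (rule 1).
All other segments surface unchanged.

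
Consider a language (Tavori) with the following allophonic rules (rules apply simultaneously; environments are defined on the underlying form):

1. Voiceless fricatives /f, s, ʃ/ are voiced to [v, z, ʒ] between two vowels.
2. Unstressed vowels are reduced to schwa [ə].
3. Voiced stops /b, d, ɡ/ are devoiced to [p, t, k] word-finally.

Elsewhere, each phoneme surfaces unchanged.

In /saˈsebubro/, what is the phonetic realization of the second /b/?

[b]

/b/ — between /u/ and /r/; rule 3 does not apply here → [b].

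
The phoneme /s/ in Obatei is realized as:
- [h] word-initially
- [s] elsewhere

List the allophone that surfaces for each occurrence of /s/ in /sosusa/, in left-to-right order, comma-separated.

[h], [s], [s]

Occurrence 1 (position 1): word-initially → [h].
Occurrence 2 (position 3): no conditioning environment matches → elsewhere allophone [s].
Occurrence 3 (position 5): no conditioning environment matches → elsewhere allophone [s].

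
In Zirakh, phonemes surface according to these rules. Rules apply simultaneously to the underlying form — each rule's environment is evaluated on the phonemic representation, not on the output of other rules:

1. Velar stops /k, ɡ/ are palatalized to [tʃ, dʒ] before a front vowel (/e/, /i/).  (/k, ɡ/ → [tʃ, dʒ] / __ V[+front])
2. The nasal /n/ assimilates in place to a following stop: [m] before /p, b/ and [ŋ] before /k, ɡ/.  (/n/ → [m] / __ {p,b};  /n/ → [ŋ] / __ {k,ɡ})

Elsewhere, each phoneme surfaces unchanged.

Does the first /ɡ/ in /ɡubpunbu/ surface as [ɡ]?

Yes

/ɡ/ (word-initial) fails the environment for rule 1, so it stays [ɡ].
The actual realization is [ɡ], which matches [ɡ].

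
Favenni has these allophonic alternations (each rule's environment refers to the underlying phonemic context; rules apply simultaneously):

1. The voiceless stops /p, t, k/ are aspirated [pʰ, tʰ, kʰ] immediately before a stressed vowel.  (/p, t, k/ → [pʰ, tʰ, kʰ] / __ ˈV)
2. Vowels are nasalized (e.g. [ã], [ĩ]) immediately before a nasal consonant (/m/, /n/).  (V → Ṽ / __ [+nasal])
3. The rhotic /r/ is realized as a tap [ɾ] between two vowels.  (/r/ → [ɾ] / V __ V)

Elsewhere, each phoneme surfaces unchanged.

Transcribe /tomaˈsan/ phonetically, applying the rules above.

[tõmaˈsãn]

/t/ (word-initial): rule 1 targets it, but not immediately before a stressed vowel → unchanged [t].
Rule 2 applies to /o/ (between /t/ and /m/: before a nasal consonant) → [õ].
/m/ (between /o/ and /a/) is unaffected → [m].
/a/ (between /m/ and /s/) is in the target of rule 2 but the environment (before a nasal consonant) is not met → [a].
/s/ — not in any rule's target class → [s].
Rule 2 applies to /a/ (between /s/ and /n/: before a nasal consonant) → [ã].
/n/ stays [n].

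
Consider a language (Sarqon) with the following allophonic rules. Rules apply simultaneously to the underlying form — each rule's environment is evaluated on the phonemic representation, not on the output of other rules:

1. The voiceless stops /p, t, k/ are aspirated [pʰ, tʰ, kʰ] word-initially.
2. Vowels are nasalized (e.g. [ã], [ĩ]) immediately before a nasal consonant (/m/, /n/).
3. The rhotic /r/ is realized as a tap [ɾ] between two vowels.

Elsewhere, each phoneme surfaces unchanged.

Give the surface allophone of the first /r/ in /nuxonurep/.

[ɾ]

/r/ (between /u/ and /e/) occurs between two vowels → [ɾ] by rule 3.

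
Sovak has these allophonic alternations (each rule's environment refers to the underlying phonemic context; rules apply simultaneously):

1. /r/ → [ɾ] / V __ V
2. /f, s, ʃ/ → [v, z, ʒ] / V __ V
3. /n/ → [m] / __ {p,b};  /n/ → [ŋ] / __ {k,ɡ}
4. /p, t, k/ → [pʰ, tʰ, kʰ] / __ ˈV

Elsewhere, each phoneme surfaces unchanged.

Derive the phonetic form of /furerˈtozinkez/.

/f/ (word-initial) is in the target of rule 2 but the environment (between two vowels) is not met → [f].
/u/ — not in any rule's target class → [u].
/r/ (between /u/ and /e/): between two vowels, so rule 1 applies → [ɾ].
/e/ (between /r/ and /r/): no rule targets it → [e].
/r/ (between /e/ and /t/) fails the environment for rule 1, so it stays [r].
/t/ (between /r/ and /o/): immediately before a stressed vowel, so rule 4 applies → [tʰ].
/o/ (between /t/ and /z/) is unaffected → [o].
/z/ — not in any rule's target class → [z].
/i/ — not in any rule's target class → [i].
/n/ meets the environment for rule 3 (before a labial or velar stop) → [ŋ].
/k/ (between /n/ and /e/) fails the environment for rule 4, so it stays [k].
/e/ (between /k/ and /z/): no rule targets it → [e].
/z/ — not in any rule's target class → [z].

[fuɾerˈtʰoziŋkez]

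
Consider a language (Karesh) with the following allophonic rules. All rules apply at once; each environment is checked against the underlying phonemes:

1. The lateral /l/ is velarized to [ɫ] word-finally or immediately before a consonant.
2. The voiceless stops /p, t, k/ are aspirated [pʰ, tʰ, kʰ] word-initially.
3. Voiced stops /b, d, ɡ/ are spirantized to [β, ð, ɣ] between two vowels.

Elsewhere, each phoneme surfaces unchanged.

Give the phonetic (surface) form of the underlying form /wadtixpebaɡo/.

/w/ (word-initial) is unaffected → [w].
/a/ stays [a].
/d/ — between /a/ and /t/; rule 3 does not apply here → [d].
/t/ (between /d/ and /i/) is in the target of rule 2 but the environment (word-initially) is not met → [t].
/i/ — not in any rule's target class → [i].
/x/ stays [x].
/p/ (between /x/ and /e/): rule 2 targets it, but not word-initially → unchanged [p].
/e/ (between /p/ and /b/) is unaffected → [e].
/b/ (between /e/ and /a/) occurs between two vowels → [β] by rule 3.
/a/ (between /b/ and /ɡ/) is unaffected → [a].
/ɡ/ — between /a/ and /o/, between two vowels — surfaces as [ɣ] (rule 3).
/o/ stays [o].

[wadtixpeβaɣo]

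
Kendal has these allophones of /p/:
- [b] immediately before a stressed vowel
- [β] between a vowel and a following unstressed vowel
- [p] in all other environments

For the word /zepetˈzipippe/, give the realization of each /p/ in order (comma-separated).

[β], [β], [p], [p]

Occurrence 1 (position 3): between a vowel and a following unstressed vowel → [β].
Occurrence 2 (position 8): between a vowel and a following unstressed vowel → [β].
Occurrence 3 (position 10): no conditioning environment matches → elsewhere allophone [p].
Occurrence 4 (position 11): no conditioning environment matches → elsewhere allophone [p].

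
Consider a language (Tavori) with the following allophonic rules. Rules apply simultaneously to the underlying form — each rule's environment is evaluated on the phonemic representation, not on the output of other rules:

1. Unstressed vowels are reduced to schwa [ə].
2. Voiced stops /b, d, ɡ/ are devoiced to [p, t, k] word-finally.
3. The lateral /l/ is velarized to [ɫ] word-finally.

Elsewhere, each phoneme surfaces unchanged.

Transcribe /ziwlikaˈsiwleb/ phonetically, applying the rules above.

[zəwləkəˈsiwləp]

/z/ (word-initial) is unaffected → [z].
/i/ (between /z/ and /w/): in an unstressed syllable, so rule 1 applies → [ə].
/w/ — not in any rule's target class → [w].
/l/ (between /w/ and /i/): rule 3 targets it, but not word-finally → unchanged [l].
/i/ meets the environment for rule 1 (in an unstressed syllable) → [ə].
/k/ stays [k].
/a/ meets the environment for rule 1 (in an unstressed syllable) → [ə].
/s/ stays [s].
/i/ (between /s/ and /w/): rule 1 targets it, but not in an unstressed syllable → unchanged [i].
/w/ stays [w].
/l/ (between /w/ and /e/) fails the environment for rule 3, so it stays [l].
/e/ (between /l/ and /b/) occurs in an unstressed syllable → [ə] by rule 1.
/b/ meets the environment for rule 2 (word-finally) → [p].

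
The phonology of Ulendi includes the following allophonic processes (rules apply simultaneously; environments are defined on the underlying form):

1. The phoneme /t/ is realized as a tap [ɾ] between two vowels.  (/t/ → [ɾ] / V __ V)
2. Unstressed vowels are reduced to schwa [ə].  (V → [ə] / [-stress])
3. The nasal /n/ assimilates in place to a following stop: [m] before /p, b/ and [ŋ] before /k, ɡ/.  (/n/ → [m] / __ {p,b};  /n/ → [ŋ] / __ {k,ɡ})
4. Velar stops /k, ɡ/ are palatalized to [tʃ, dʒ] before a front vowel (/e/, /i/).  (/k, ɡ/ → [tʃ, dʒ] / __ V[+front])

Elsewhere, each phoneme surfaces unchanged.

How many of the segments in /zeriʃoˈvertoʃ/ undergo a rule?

Segments that undergo a rule: /e/ → [ə] (rule 2); /i/ → [ə] (rule 2); /o/ → [ə] (rule 2); /o/ → [ə] (rule 2).
All other segments surface unchanged.

4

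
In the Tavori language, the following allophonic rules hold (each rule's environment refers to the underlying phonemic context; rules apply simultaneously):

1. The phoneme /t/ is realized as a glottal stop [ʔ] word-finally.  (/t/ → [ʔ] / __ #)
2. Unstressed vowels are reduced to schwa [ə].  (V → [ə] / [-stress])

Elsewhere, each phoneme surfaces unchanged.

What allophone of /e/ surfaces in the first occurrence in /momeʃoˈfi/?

/e/ meets the environment for rule 2 (in an unstressed syllable) → [ə].

[ə]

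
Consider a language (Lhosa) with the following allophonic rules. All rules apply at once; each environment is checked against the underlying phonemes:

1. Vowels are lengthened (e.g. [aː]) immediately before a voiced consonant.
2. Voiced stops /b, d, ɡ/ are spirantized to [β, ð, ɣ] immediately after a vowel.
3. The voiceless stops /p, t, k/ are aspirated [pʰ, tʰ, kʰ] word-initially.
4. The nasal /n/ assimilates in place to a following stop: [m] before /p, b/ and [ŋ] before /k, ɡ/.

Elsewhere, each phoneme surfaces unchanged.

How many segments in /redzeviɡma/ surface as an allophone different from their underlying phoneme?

Segments that undergo a rule: /e/ → [eː] (rule 1); /d/ → [ð] (rule 2); /e/ → [eː] (rule 1); /i/ → [iː] (rule 1); /ɡ/ → [ɣ] (rule 2).
All other segments surface unchanged.

5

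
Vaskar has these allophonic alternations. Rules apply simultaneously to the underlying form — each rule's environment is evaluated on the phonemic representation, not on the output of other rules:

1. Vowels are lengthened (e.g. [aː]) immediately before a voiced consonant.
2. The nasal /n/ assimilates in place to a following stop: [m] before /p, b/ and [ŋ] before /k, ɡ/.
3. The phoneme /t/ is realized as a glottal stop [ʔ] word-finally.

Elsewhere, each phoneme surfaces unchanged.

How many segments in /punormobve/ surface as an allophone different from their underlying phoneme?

Segments that undergo a rule: /u/ → [uː] (rule 1); /o/ → [oː] (rule 1); /o/ → [oː] (rule 1).
All other segments surface unchanged.

3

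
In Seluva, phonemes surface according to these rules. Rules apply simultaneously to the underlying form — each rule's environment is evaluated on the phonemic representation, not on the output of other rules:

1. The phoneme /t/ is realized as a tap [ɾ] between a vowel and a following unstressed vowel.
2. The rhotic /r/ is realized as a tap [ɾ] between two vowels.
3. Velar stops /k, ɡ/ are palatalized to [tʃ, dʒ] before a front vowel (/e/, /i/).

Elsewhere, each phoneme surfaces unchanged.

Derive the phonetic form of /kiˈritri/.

[tʃiˈɾitri]

/k/ meets the environment for rule 3 (before a front vowel) → [tʃ].
/i/ (between /k/ and /r/) is unaffected → [i].
Rule 2 applies to /r/ (between /i/ and /i/: between two vowels) → [ɾ].
/i/ — not in any rule's target class → [i].
/t/ (between /i/ and /r/) is in the target of rule 1 but the environment (between a vowel and a following unstressed vowel) is not met → [t].
/r/ (between /t/ and /i/) fails the environment for rule 2, so it stays [r].
/i/ (word-final) is unaffected → [i].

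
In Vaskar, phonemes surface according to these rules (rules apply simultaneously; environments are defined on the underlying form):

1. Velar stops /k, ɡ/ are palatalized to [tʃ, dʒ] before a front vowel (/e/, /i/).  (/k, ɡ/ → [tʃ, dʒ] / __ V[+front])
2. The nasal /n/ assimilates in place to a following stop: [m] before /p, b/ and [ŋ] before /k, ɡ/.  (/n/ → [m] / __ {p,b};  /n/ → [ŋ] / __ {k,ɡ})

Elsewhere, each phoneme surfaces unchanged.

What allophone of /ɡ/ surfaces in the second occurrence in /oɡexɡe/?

/ɡ/ (between /x/ and /e/): before a front vowel, so rule 1 applies → [dʒ].

[dʒ]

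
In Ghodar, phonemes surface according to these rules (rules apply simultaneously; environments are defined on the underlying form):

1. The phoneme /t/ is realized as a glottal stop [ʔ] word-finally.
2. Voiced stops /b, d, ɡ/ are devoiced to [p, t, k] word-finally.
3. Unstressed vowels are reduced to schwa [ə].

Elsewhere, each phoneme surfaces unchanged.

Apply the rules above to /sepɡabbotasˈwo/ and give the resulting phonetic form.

[səpɡəbbətəsˈwo]

/s/ (word-initial) is unaffected → [s].
/e/ (between /s/ and /p/): in an unstressed syllable, so rule 3 applies → [ə].
/p/ (between /e/ and /ɡ/): no rule targets it → [p].
/ɡ/ (between /p/ and /a/) is in the target of rule 2 but the environment (word-finally) is not met → [ɡ].
/a/ (between /ɡ/ and /b/) occurs in an unstressed syllable → [ə] by rule 3.
/b/ (between /a/ and /b/) is in the target of rule 2 but the environment (word-finally) is not met → [b].
/b/ (between /b/ and /o/) fails the environment for rule 2, so it stays [b].
/o/ — between /b/ and /t/, in an unstressed syllable — surfaces as [ə] (rule 3).
/t/ — between /o/ and /a/; rule 1 does not apply here → [t].
/a/ — between /t/ and /s/, in an unstressed syllable — surfaces as [ə] (rule 3).
/s/ — not in any rule's target class → [s].
/w/ — not in any rule's target class → [w].
/o/ (word-final) is in the target of rule 3 but the environment (in an unstressed syllable) is not met → [o].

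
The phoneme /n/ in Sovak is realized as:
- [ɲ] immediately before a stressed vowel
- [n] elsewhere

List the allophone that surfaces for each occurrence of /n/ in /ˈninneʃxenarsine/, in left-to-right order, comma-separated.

[ɲ], [n], [n], [n], [n]

Occurrence 1 (position 1): immediately before a stressed vowel → [ɲ].
Occurrence 2 (position 3): no conditioning environment matches → elsewhere allophone [n].
Occurrence 3 (position 4): no conditioning environment matches → elsewhere allophone [n].
Occurrence 4 (position 9): no conditioning environment matches → elsewhere allophone [n].
Occurrence 5 (position 14): no conditioning environment matches → elsewhere allophone [n].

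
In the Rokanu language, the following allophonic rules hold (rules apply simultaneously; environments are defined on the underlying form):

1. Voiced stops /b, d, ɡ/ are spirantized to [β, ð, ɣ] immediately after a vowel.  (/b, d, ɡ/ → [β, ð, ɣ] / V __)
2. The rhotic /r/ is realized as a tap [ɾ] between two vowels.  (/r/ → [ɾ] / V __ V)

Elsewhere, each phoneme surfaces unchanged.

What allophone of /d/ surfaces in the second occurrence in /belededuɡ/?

[ð]

/d/ (between /e/ and /u/): immediately after a vowel, so rule 1 applies → [ð].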